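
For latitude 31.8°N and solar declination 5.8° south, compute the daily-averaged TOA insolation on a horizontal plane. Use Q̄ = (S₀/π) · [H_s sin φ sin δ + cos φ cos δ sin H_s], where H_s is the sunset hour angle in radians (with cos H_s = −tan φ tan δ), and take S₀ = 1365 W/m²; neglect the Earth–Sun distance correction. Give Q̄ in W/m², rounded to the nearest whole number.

The sunset hour angle satisfies cos H_s = −tan φ tan δ = 0.0630, giving H_s = 86.39°. In radians, H_s = 1.5078.
H_s sin φ sin δ = 1.5078 × 0.5270 × -0.1011 = -0.0803.
cos φ cos δ sin H_s = 0.8499 × 0.9949 × 0.9980 = 0.8439.
Q̄ = (1365/π) × (-0.0803 + 0.8439) = 434.49 × 0.7636 = 331.78 W/m².

332 W/m²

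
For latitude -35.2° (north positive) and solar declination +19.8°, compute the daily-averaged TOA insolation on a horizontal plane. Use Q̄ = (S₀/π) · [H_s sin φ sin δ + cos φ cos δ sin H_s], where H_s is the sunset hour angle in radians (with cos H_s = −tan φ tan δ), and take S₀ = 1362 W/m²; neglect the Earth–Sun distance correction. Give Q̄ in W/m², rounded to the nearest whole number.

−tan φ tan δ = −(-0.7054)(0.3600) = 0.2539; H_s = arccos(0.2539) = 75.29°. In radians, H_s = 1.3141.
H_s sin φ sin δ = 1.3141 × -0.5764 × 0.3387 = -0.2565.
cos φ cos δ sin H_s = 0.8171 × 0.9409 × 0.9672 = 0.7436.
Q̄ = (1362/π) × (-0.2565 + 0.7436) = 433.54 × 0.4871 = 211.18 W/m².

211 W/m²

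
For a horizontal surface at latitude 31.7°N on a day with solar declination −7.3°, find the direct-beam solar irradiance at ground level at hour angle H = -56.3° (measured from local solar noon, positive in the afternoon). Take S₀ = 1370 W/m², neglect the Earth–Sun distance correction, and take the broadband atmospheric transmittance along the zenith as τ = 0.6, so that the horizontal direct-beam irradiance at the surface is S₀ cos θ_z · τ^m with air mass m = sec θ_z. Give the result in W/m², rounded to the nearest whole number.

154 W/m²

cos θ_z = sin φ sin δ + cos φ cos δ cos H = (0.5255)(-0.1271) + (0.8508)(0.9919)(0.5548) = 0.4014.
Air mass m = 1/cos θ_z = 1/0.4014 = 2.491; τ^m = 0.6^2.491 = 0.2801.
Surface direct beam = 1370 × 0.4014 × 0.2801 = 154.03 W/m².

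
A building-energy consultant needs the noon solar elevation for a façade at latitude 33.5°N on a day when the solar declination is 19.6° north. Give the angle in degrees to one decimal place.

76.1°

At local solar noon the hour angle is zero, so the elevation is 90° − |φ − δ| = 90° − |33.5° − (19.6°)| = 90° − 13.9° = 76.1°.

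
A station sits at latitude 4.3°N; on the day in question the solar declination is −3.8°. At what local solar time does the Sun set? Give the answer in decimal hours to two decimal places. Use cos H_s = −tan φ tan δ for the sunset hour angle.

17.98 h

−tan φ tan δ = −(0.0752)(-0.0664) = 0.0050; H_s = arccos(0.0050) = 89.71°.
Sunset is at 12 + H_s/15 = 12 + 5.981 = 17.981 h local solar time.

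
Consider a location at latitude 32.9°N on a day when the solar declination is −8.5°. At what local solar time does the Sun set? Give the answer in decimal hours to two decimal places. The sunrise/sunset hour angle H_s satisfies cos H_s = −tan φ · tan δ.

17.63 h

cos H_s = −tan(32.9°) · tan(-8.5°) = 0.0967, so H_s = arccos(0.0967) = 84.45°.
Sunset is at 12 + H_s/15 = 12 + 5.630 = 17.630 h local solar time.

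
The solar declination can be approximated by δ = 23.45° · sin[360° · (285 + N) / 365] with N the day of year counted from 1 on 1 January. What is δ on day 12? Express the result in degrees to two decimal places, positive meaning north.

-21.60°

360 × (285 + 12) / 365 = 292.932°; sin(292.932°) = -0.9210.
δ = 23.45 × -0.9210 = -21.597° ≈ -21.60°.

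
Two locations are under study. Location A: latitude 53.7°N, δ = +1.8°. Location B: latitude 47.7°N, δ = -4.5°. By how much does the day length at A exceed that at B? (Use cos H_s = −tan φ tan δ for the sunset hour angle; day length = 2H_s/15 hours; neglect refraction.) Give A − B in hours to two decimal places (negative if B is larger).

A: H_s = arccos(−tan 53.7° · tan 1.8°) = 92.45°, so 2H_s/15 = 12.3267 h.
B: H_s = arccos(−tan 47.7° · tan -4.5°) = 85.04°, so 2H_s/15 = 11.3387 h.
A − B = 12.3267 − 11.3387 = 0.9880 h.

+0.99 h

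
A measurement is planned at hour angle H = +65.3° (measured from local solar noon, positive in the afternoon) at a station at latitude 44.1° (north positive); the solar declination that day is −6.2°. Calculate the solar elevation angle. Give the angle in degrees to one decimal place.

cos θ_z = sin(44.1°) sin(-6.2°) + cos(44.1°) cos(-6.2°) cos(65.30°) = -0.0752 + 0.2983 = 0.2231.
θ_z = arccos(0.2231) = 77.11°, so the elevation is 90° − 77.11° = 12.89°.

12.9°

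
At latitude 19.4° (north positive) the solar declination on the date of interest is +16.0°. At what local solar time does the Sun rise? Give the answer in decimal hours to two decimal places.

5.61 h

cos H_s = −tan(19.4°) · tan(16.0°) = -0.1010, so H_s = arccos(-0.1010) = 95.80°.
Sunrise is at 12 − H_s/15 = 12 − 6.387 = 5.613 h local solar time.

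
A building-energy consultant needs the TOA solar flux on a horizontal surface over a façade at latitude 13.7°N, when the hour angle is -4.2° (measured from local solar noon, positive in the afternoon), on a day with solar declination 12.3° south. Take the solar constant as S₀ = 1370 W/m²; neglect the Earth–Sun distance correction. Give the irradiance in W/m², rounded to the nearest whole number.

1228 W/m²

cos θ_z = sin φ sin δ + cos φ cos δ cos H = (0.2368)(-0.2130) + (0.9715)(0.9770)(0.9973) = 0.8962.
Top-of-atmosphere irradiance = S₀ cos θ_z = 1370 × 0.8962 = 1227.79 W/m².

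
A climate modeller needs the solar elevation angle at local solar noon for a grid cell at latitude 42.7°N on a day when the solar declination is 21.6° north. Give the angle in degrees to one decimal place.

At local solar noon the hour angle is zero, so the elevation is 90° − |φ − δ| = 90° − |42.7° − (21.6°)| = 90° − 21.1° = 68.9°.

68.9°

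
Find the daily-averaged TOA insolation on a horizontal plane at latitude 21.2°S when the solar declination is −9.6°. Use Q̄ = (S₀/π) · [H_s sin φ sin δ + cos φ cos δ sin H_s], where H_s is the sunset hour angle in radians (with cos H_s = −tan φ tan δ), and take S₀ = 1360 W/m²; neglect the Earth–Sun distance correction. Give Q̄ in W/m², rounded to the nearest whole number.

440 W/m²

cos H_s = −tan(-21.2°) · tan(-9.6°) = -0.0656, so H_s = arccos(-0.0656) = 93.76°. In radians, H_s = 1.6364.
H_s sin φ sin δ = 1.6364 × -0.3616 × -0.1668 = 0.0987.
cos φ cos δ sin H_s = 0.9323 × 0.9860 × 0.9978 = 0.9172.
Q̄ = (1360/π) × (0.0987 + 0.9172) = 432.90 × 1.0159 = 439.78 W/m².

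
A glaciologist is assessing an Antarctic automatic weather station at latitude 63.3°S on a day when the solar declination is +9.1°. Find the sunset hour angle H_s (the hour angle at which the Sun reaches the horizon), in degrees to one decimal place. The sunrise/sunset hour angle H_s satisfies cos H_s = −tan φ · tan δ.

cos H_s = −tan(-63.3°) · tan(9.1°) = 0.3185, so H_s = arccos(0.3185) = 71.43°.

71.4°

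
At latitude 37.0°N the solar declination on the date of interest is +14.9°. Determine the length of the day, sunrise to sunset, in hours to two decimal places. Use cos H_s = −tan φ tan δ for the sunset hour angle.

13.54 hours

−tan φ tan δ = −(0.7536)(0.2661) = -0.2005; H_s = arccos(-0.2005) = 101.57°.
Day length = 2 H_s / 15° h⁻¹ = 203.14° / 15 = 13.543 h.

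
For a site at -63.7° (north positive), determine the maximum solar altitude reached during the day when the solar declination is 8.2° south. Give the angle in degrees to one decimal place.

At local solar noon the hour angle is zero, so the elevation is 90° − |φ − δ| = 90° − |-63.7° − (-8.2°)| = 90° − 55.5° = 34.5°.

34.5°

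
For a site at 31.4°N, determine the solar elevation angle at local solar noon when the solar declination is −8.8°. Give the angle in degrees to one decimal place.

At local solar noon the hour angle is zero, so the elevation is 90° − |φ − δ| = 90° − |31.4° − (-8.8°)| = 90° − 40.2° = 49.8°.

49.8°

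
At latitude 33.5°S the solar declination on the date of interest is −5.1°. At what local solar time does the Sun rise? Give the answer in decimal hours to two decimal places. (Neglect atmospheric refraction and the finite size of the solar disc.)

5.77 h

The sunset hour angle satisfies cos H_s = −tan φ tan δ = -0.0591, giving H_s = 93.39°.
Sunrise is at 12 − H_s/15 = 12 − 6.226 = 5.774 h local solar time.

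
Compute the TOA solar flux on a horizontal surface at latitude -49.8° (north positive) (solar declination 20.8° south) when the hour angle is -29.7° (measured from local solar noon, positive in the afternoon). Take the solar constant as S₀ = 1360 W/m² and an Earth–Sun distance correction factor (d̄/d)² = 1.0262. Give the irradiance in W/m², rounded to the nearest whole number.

1110 W/m²

cos θ_z = sin(-49.8°) sin(-20.8°) + cos(-49.8°) cos(-20.8°) cos(-29.70°) = 0.2712 + 0.5241 = 0.7953.
Top-of-atmosphere irradiance = S₀ (d̄/d)² cos θ_z = 1360 × 1.0262 × 0.7953 = 1109.95 W/m².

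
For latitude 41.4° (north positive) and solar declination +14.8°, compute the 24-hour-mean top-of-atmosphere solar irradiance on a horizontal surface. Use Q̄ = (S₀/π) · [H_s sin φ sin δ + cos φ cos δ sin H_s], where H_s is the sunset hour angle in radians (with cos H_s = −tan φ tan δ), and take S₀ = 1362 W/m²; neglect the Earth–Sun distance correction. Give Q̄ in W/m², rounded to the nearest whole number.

438 W/m²

The sunset hour angle satisfies cos H_s = −tan φ tan δ = -0.2329, giving H_s = 103.47°. In radians, H_s = 1.8059.
H_s sin φ sin δ = 1.8059 × 0.6613 × 0.2554 = 0.3050.
cos φ cos δ sin H_s = 0.7501 × 0.9668 × 0.9725 = 0.7053.
Q̄ = (1362/π) × (0.3050 + 0.7053) = 433.54 × 1.0103 = 438.01 W/m².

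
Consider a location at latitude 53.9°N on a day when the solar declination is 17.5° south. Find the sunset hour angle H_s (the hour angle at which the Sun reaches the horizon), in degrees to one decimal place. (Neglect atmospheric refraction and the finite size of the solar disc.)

−tan φ tan δ = −(1.3713)(-0.3153) = 0.4324; H_s = arccos(0.4324) = 64.38°.

64.4°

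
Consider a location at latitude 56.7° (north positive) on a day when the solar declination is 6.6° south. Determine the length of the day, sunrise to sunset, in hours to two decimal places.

−tan φ tan δ = −(1.5224)(-0.1157) = 0.1761; H_s = arccos(0.1761) = 79.86°.
Day length = 2 H_s / 15° h⁻¹ = 159.72° / 15 = 10.648 h.

10.65 hours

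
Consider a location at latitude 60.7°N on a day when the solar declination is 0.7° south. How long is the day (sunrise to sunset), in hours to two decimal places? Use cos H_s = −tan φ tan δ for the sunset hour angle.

cos H_s = −tan(60.7°) · tan(-0.7°) = 0.0218, so H_s = arccos(0.0218) = 88.75°.
Day length = 2 H_s / 15° h⁻¹ = 177.50° / 15 = 11.833 h.

11.83 hours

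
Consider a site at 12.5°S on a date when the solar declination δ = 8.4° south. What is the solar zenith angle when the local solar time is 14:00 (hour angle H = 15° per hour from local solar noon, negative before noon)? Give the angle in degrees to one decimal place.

29.8°

Hour angle H = 15° × (14 − 12) = 30.00°.
cos θ_z = sin φ sin δ + cos φ cos δ cos H = (-0.2164)(-0.1461) + (0.9763)(0.9893)(0.8660) = 0.8680.
θ_z = arccos(0.8680) = 29.77°.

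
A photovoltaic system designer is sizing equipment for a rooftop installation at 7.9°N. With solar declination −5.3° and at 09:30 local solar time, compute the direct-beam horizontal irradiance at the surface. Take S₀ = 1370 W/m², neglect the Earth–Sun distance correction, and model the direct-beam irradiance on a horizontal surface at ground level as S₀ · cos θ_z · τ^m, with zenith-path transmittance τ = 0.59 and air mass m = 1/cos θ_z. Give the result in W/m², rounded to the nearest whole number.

Hour angle H = 15° × (9.5 − 12) = -37.50°.
With φ = 7.9°, δ = -5.3°, H = -37.50°: sin φ sin δ = -0.0127, cos φ cos δ cos H = 0.7825, so cos θ_z = 0.7698.
Air mass m = 1/cos θ_z = 1/0.7698 = 1.299; τ^m = 0.59^1.299 = 0.5039.
Surface direct beam = 1370 × 0.7698 × 0.5039 = 531.43 W/m².

531 W/m²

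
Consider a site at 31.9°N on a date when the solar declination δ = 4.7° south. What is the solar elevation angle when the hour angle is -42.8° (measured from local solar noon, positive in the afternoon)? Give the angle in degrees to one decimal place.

35.3°

With φ = 31.9°, δ = -4.7°, H = -42.80°: sin φ sin δ = -0.0433, cos φ cos δ cos H = 0.6208, so cos θ_z = 0.5775.
θ_z = arccos(0.5775) = 54.73°, so the elevation is 90° − 54.73° = 35.27°.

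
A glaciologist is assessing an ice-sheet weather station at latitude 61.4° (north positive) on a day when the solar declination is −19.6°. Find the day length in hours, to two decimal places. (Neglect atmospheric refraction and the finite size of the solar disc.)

−tan φ tan δ = −(1.8341)(-0.3561) = 0.6531; H_s = arccos(0.6531) = 49.22°.
Day length = 2 H_s / 15° h⁻¹ = 98.44° / 15 = 6.563 h.

6.56 hours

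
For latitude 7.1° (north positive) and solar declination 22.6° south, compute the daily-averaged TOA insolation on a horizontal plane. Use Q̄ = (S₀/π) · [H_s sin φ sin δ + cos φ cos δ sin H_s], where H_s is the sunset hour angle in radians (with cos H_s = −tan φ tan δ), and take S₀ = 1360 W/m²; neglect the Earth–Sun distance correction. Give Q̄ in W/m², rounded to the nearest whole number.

365 W/m²

The sunset hour angle satisfies cos H_s = −tan φ tan δ = 0.0518, giving H_s = 87.03°. In radians, H_s = 1.5190.
H_s sin φ sin δ = 1.5190 × 0.1236 × -0.3843 = -0.0722.
cos φ cos δ sin H_s = 0.9923 × 0.9232 × 0.9987 = 0.9149.
Q̄ = (1360/π) × (-0.0722 + 0.9149) = 432.90 × 0.8427 = 364.80 W/m².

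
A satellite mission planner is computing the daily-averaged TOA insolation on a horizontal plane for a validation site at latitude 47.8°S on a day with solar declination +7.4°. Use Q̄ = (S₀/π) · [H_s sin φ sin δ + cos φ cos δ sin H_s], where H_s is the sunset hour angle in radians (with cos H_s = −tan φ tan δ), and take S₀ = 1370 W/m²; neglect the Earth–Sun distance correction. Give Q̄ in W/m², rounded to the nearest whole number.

228 W/m²

−tan φ tan δ = −(-1.1028)(0.1299) = 0.1433; H_s = arccos(0.1433) = 81.76°. In radians, H_s = 1.4270.
H_s sin φ sin δ = 1.4270 × -0.7408 × 0.1288 = -0.1362.
cos φ cos δ sin H_s = 0.6717 × 0.9917 × 0.9897 = 0.6593.
Q̄ = (1370/π) × (-0.1362 + 0.6593) = 436.08 × 0.5231 = 228.11 W/m².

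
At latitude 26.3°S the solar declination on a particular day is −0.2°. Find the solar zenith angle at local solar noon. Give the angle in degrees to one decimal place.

26.1°

At local solar noon the hour angle is zero, so the zenith angle is |φ − δ| = |-26.3° − (-0.2°)| = 26.1°.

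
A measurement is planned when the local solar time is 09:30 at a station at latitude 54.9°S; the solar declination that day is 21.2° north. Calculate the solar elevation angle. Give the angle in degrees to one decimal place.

Hour angle H = 15° × (9.5 − 12) = -37.50°.
cos θ_z = sin(-54.9°) sin(21.2°) + cos(-54.9°) cos(21.2°) cos(-37.50°) = -0.2959 + 0.4253 = 0.1294.
θ_z = arccos(0.1294) = 82.57°, so the elevation is 90° − 82.57° = 7.43°.

7.4°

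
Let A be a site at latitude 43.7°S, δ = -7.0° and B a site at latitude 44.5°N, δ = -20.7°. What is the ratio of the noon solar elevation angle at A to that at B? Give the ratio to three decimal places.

A: 90° − |-43.7 − (-7.0)| = 53.30°.
B: 90° − |44.5 − (-20.7)| = 24.80°.
Ratio A/B = 53.3000 / 24.8000 = 2.1492.

2.149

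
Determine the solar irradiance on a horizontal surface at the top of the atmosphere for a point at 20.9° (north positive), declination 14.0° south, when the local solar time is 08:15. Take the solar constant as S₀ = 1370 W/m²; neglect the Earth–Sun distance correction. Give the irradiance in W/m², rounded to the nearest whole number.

572 W/m²

Hour angle H = 15° × (8.25 − 12) = -56.25°.
cos θ_z = sin(20.9°) sin(-14.0°) + cos(20.9°) cos(-14.0°) cos(-56.25°) = -0.0863 + 0.5036 = 0.4173.
Top-of-atmosphere irradiance = S₀ cos θ_z = 1370 × 0.4173 = 571.70 W/m².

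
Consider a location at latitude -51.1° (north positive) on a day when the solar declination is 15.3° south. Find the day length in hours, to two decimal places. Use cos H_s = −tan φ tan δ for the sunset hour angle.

The sunset hour angle satisfies cos H_s = −tan φ tan δ = -0.3390, giving H_s = 109.82°.
Day length = 2 H_s / 15° h⁻¹ = 219.64° / 15 = 14.643 h.

14.64 hours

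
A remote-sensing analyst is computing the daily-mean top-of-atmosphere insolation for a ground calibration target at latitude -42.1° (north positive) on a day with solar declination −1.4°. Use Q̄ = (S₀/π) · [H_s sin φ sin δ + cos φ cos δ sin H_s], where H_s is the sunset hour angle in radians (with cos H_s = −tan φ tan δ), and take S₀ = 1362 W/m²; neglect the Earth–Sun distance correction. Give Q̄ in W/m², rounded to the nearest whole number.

−tan φ tan δ = −(-0.9036)(-0.0244) = -0.0220; H_s = arccos(-0.0220) = 91.26°. In radians, H_s = 1.5928.
H_s sin φ sin δ = 1.5928 × -0.6704 × -0.0244 = 0.0261.
cos φ cos δ sin H_s = 0.7420 × 0.9997 × 0.9998 = 0.7416.
Q̄ = (1362/π) × (0.0261 + 0.7416) = 433.54 × 0.7677 = 332.83 W/m².

333 W/m²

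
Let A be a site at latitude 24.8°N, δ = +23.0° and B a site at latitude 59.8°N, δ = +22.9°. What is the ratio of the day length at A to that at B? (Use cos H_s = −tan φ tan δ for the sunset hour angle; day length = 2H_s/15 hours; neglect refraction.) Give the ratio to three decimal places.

A: H_s = arccos(−tan 24.8° · tan 23.0°) = 101.31°, so 2H_s/15 = 13.5080 h.
B: H_s = arccos(−tan 59.8° · tan 22.9°) = 136.53°, so 2H_s/15 = 18.2040 h.
Ratio A/B = 13.5080 / 18.2040 = 0.7420.

0.742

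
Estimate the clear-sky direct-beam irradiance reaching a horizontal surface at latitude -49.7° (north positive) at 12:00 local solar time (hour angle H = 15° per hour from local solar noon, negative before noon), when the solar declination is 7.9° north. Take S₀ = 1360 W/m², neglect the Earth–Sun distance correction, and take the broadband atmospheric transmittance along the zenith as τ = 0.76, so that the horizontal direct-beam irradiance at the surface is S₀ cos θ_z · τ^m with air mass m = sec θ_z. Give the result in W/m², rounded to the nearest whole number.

Hour angle H = 15° × (12 − 12) = 0.00°.
cos θ_z = sin φ sin δ + cos φ cos δ cos H = (-0.7627)(0.1374) + (0.6468)(0.9905)(1.0000) = 0.5359.
Air mass m = 1/cos θ_z = 1/0.5359 = 1.866; τ^m = 0.76^1.866 = 0.5992.
Surface direct beam = 1360 × 0.5359 × 0.5992 = 436.71 W/m².

437 W/m²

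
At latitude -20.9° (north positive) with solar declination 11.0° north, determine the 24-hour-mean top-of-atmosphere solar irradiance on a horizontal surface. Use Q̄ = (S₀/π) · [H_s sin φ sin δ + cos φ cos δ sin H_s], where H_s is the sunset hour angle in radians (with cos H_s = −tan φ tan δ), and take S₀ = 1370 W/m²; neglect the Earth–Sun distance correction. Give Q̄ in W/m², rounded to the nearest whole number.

−tan φ tan δ = −(-0.3819)(0.1944) = 0.0742; H_s = arccos(0.0742) = 85.74°. In radians, H_s = 1.4964.
H_s sin φ sin δ = 1.4964 × -0.3567 × 0.1908 = -0.1018.
cos φ cos δ sin H_s = 0.9342 × 0.9816 × 0.9972 = 0.9144.
Q̄ = (1370/π) × (-0.1018 + 0.9144) = 436.08 × 0.8126 = 354.36 W/m².

354 W/m²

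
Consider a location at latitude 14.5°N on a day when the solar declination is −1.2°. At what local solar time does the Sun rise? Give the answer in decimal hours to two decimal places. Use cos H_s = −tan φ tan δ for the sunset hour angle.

−tan φ tan δ = −(0.2586)(-0.0209) = 0.0054; H_s = arccos(0.0054) = 89.69°.
Sunrise is at 12 − H_s/15 = 12 − 5.979 = 6.021 h local solar time.

6.02 h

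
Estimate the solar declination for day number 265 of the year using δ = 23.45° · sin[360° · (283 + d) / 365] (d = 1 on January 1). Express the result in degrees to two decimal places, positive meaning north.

-0.20°

360 × (283 + 265) / 365 = 540.493°; sin(540.493°) = -0.0086.
δ = 23.45 × -0.0086 = -0.202° ≈ -0.20°.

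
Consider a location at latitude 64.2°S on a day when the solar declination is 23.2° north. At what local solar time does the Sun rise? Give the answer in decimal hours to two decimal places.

10.16 h

−tan φ tan δ = −(-2.0686)(0.4286) = 0.8866; H_s = arccos(0.8866) = 27.55°.
Sunrise is at 12 − H_s/15 = 12 − 1.837 = 10.163 h local solar time.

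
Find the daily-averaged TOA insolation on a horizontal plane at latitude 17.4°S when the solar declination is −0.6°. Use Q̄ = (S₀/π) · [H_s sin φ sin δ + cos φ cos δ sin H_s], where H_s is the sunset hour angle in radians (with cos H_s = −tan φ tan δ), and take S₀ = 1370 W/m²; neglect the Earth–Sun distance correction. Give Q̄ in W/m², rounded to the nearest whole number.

418 W/m²

−tan φ tan δ = −(-0.3134)(-0.0105) = -0.0033; H_s = arccos(-0.0033) = 90.19°. In radians, H_s = 1.5741.
H_s sin φ sin δ = 1.5741 × -0.2990 × -0.0105 = 0.0049.
cos φ cos δ sin H_s = 0.9542 × 0.9999 × 1.0000 = 0.9541.
Q̄ = (1370/π) × (0.0049 + 0.9541) = 436.08 × 0.9590 = 418.20 W/m².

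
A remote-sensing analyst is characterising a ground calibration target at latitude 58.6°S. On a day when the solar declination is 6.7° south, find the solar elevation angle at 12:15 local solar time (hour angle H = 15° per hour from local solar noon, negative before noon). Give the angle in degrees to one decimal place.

Hour angle H = 15° × (12.25 − 12) = 3.75°.
With φ = -58.6°, δ = -6.7°, H = 3.75°: sin φ sin δ = 0.0996, cos φ cos δ cos H = 0.5163, so cos θ_z = 0.6159.
θ_z = arccos(0.6159) = 51.98°, so the elevation is 90° − 51.98° = 38.02°.

38.0°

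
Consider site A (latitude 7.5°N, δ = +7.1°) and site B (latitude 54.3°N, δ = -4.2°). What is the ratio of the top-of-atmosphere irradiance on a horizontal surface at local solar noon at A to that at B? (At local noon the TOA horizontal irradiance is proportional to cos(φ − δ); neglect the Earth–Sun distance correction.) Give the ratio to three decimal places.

A: cos θ_z = cos(7.5° − (7.1°)) = 1.0000.
B: cos θ_z = cos(54.3° − (-4.2°)) = 0.5225.
Ratio A/B = 1.0000 / 0.5225 = 1.9139.

1.914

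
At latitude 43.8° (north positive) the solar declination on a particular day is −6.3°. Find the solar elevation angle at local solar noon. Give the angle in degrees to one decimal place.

39.9°

At local solar noon the hour angle is zero, so the elevation is 90° − |φ − δ| = 90° − |43.8° − (-6.3°)| = 90° − 50.1° = 39.9°.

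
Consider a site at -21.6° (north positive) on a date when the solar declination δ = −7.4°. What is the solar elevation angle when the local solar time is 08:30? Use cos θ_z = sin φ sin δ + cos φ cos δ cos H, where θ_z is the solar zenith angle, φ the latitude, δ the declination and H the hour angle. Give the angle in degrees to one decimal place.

Hour angle H = 15° × (8.5 − 12) = -52.50°.
With φ = -21.6°, δ = -7.4°, H = -52.50°: sin φ sin δ = 0.0474, cos φ cos δ cos H = 0.5613, so cos θ_z = 0.6087.
θ_z = arccos(0.6087) = 52.50°, so the elevation is 90° − 52.50° = 37.50°.

37.5°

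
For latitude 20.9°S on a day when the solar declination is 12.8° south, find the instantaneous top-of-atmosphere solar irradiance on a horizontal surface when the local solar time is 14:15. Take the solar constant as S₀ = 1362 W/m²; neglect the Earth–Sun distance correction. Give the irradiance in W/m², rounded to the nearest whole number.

1139 W/m²

Hour angle H = 15° × (14.25 − 12) = 33.75°.
With φ = -20.9°, δ = -12.8°, H = 33.75°: sin φ sin δ = 0.0790, cos φ cos δ cos H = 0.7575, so cos θ_z = 0.8365.
Top-of-atmosphere irradiance = S₀ cos θ_z = 1362 × 0.8365 = 1139.31 W/m².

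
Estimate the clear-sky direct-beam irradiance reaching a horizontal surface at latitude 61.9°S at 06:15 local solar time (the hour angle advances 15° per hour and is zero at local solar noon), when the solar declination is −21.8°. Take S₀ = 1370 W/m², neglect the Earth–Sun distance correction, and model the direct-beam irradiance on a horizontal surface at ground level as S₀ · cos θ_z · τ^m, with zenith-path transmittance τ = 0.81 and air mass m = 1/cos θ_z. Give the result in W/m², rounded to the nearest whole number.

270 W/m²

Hour angle H = 15° × (6.25 − 12) = -86.25°.
With φ = -61.9°, δ = -21.8°, H = -86.25°: sin φ sin δ = 0.3276, cos φ cos δ cos H = 0.0286, so cos θ_z = 0.3562.
Air mass m = 1/cos θ_z = 1/0.3562 = 2.807; τ^m = 0.81^2.807 = 0.5535.
Surface direct beam = 1370 × 0.3562 × 0.5535 = 270.10 W/m².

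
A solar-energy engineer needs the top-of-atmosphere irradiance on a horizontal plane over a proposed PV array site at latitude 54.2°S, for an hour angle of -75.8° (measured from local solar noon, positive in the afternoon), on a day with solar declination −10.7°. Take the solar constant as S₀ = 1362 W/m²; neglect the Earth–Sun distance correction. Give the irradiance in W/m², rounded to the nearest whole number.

cos θ_z = sin φ sin δ + cos φ cos δ cos H = (-0.8111)(-0.1857) + (0.5850)(0.9826)(0.2453) = 0.2916.
Top-of-atmosphere irradiance = S₀ cos θ_z = 1362 × 0.2916 = 397.16 W/m².

397 W/m²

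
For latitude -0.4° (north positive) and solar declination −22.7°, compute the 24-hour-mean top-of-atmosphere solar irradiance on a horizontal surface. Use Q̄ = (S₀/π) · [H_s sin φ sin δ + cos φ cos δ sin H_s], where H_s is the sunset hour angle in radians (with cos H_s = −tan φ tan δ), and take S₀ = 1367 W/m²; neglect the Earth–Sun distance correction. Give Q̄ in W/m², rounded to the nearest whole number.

403 W/m²

cos H_s = −tan(-0.4°) · tan(-22.7°) = -0.0029, so H_s = arccos(-0.0029) = 90.17°. In radians, H_s = 1.5738.
H_s sin φ sin δ = 1.5738 × -0.0070 × -0.3859 = 0.0043.
cos φ cos δ sin H_s = 1.0000 × 0.9225 × 1.0000 = 0.9225.
Q̄ = (1367/π) × (0.0043 + 0.9225) = 435.13 × 0.9268 = 403.28 W/m².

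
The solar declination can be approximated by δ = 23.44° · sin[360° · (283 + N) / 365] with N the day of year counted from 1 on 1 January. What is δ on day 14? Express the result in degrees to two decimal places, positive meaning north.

360 × (283 + 14) / 365 = 292.932°; sin(292.932°) = -0.9210.
δ = 23.44 × -0.9210 = -21.588° ≈ -21.59°.

-21.59°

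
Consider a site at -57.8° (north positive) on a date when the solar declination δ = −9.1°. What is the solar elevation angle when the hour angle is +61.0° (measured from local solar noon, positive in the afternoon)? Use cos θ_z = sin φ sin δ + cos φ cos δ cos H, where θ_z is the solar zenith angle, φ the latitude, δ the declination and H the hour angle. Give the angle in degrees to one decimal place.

cos θ_z = sin φ sin δ + cos φ cos δ cos H = (-0.8462)(-0.1582) + (0.5329)(0.9874)(0.4848) = 0.3890.
θ_z = arccos(0.3890) = 67.11°, so the elevation is 90° − 67.11° = 22.89°.

22.9°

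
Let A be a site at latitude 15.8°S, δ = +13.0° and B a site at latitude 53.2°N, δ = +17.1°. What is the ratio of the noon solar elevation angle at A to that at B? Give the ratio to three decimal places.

1.135

A: 90° − |-15.8 − (13.0)| = 61.20°.
B: 90° − |53.2 − (17.1)| = 53.90°.
Ratio A/B = 61.2000 / 53.9000 = 1.1354.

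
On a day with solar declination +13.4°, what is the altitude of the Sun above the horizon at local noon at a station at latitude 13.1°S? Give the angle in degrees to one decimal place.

63.5°

At local solar noon the hour angle is zero, so the elevation is 90° − |φ − δ| = 90° − |-13.1° − (13.4°)| = 90° − 26.5° = 63.5°.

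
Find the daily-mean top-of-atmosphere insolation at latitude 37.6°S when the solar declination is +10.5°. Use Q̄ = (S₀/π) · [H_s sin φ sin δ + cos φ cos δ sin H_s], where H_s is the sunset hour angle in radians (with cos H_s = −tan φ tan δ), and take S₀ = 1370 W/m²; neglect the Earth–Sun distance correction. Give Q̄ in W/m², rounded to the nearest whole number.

267 W/m²

The sunset hour angle satisfies cos H_s = −tan φ tan δ = 0.1427, giving H_s = 81.80°. In radians, H_s = 1.4277.
H_s sin φ sin δ = 1.4277 × -0.6101 × 0.1822 = -0.1587.
cos φ cos δ sin H_s = 0.7923 × 0.9833 × 0.9898 = 0.7711.
Q̄ = (1370/π) × (-0.1587 + 0.7711) = 436.08 × 0.6124 = 267.06 W/m².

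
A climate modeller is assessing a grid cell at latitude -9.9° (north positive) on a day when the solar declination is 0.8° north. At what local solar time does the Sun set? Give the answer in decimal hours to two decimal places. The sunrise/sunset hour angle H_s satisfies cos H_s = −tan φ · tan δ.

17.99 h

The sunset hour angle satisfies cos H_s = −tan φ tan δ = 0.0024, giving H_s = 89.86°.
Sunset is at 12 + H_s/15 = 12 + 5.991 = 17.991 h local solar time.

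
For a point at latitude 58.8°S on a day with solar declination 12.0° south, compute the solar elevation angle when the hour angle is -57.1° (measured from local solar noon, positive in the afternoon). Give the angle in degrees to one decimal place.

cos θ_z = sin(-58.8°) sin(-12.0°) + cos(-58.8°) cos(-12.0°) cos(-57.10°) = 0.1778 + 0.2752 = 0.4530.
θ_z = arccos(0.4530) = 63.06°, so the elevation is 90° − 63.06° = 26.94°.

26.9°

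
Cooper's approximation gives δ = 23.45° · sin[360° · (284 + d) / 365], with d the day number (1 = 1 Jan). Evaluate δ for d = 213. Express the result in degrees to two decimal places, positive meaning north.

+17.91°

360 × (284 + 213) / 365 = 490.192°; sin(490.192°) = 0.7639.
δ = 23.45 × 0.7639 = 17.913° ≈ +17.91°.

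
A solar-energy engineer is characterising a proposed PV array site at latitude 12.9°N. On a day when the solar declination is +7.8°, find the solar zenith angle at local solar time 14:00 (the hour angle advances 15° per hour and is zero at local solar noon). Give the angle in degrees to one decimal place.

Hour angle H = 15° × (14 − 12) = 30.00°.
With φ = 12.9°, δ = 7.8°, H = 30.00°: sin φ sin δ = 0.0303, cos φ cos δ cos H = 0.8364, so cos θ_z = 0.8667.
θ_z = arccos(0.8667) = 29.92°.

29.9°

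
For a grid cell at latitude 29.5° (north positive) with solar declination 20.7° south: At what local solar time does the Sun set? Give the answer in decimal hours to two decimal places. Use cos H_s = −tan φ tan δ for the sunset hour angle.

−tan φ tan δ = −(0.5658)(-0.3779) = 0.2138; H_s = arccos(0.2138) = 77.65°.
Sunset is at 12 + H_s/15 = 12 + 5.177 = 17.177 h local solar time.

17.18 h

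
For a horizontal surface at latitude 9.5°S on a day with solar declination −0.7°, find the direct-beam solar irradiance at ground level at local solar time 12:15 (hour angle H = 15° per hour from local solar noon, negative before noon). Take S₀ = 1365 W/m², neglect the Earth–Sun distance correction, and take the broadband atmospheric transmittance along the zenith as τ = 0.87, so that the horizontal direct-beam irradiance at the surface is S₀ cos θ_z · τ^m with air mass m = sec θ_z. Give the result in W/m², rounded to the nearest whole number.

1169 W/m²

Hour angle H = 15° × (12.25 − 12) = 3.75°.
cos θ_z = sin(-9.5°) sin(-0.7°) + cos(-9.5°) cos(-0.7°) cos(3.75°) = 0.0020 + 0.9841 = 0.9861.
Air mass m = 1/cos θ_z = 1/0.9861 = 1.014; τ^m = 0.87^1.014 = 0.8683.
Surface direct beam = 1365 × 0.9861 × 0.8683 = 1168.75 W/m².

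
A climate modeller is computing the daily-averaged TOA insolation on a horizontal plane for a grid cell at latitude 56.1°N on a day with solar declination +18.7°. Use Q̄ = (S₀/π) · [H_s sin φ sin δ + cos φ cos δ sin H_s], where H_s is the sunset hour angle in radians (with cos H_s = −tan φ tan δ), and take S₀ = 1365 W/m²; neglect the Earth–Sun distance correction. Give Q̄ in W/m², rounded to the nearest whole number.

441 W/m²

−tan φ tan δ = −(1.4882)(0.3385) = -0.5038; H_s = arccos(-0.5038) = 120.25°. In radians, H_s = 2.0988.
H_s sin φ sin δ = 2.0988 × 0.8300 × 0.3206 = 0.5585.
cos φ cos δ sin H_s = 0.5577 × 0.9472 × 0.8638 = 0.4563.
Q̄ = (1365/π) × (0.5585 + 0.4563) = 434.49 × 1.0148 = 440.92 W/m².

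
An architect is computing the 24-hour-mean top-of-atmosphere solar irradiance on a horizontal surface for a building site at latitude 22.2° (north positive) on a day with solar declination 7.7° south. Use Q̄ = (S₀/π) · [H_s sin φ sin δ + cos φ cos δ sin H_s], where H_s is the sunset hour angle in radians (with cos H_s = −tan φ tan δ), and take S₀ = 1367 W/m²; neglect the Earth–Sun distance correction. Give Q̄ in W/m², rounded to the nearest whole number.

365 W/m²

−tan φ tan δ = −(0.4081)(-0.1352) = 0.0552; H_s = arccos(0.0552) = 86.84°. In radians, H_s = 1.5156.
H_s sin φ sin δ = 1.5156 × 0.3778 × -0.1340 = -0.0767.
cos φ cos δ sin H_s = 0.9259 × 0.9910 × 0.9985 = 0.9162.
Q̄ = (1367/π) × (-0.0767 + 0.9162) = 435.13 × 0.8395 = 365.29 W/m².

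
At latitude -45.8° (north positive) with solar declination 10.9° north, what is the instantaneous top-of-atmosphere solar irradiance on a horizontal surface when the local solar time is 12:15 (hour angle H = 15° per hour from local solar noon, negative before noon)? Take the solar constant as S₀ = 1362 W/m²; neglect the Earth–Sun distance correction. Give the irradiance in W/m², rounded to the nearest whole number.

746 W/m²

Hour angle H = 15° × (12.25 − 12) = 3.75°.
cos θ_z = sin(-45.8°) sin(10.9°) + cos(-45.8°) cos(10.9°) cos(3.75°) = -0.1356 + 0.6831 = 0.5475.
Top-of-atmosphere irradiance = S₀ cos θ_z = 1362 × 0.5475 = 745.69 W/m².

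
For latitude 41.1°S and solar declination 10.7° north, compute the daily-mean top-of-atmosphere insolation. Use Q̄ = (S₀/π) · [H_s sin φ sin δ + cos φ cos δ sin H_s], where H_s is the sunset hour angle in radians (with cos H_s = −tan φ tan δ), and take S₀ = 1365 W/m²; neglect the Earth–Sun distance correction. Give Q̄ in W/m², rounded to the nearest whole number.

−tan φ tan δ = −(-0.8724)(0.1890) = 0.1649; H_s = arccos(0.1649) = 80.51°. In radians, H_s = 1.4052.
H_s sin φ sin δ = 1.4052 × -0.6574 × 0.1857 = -0.1715.
cos φ cos δ sin H_s = 0.7536 × 0.9826 × 0.9863 = 0.7303.
Q̄ = (1365/π) × (-0.1715 + 0.7303) = 434.49 × 0.5588 = 242.79 W/m².

243 W/m²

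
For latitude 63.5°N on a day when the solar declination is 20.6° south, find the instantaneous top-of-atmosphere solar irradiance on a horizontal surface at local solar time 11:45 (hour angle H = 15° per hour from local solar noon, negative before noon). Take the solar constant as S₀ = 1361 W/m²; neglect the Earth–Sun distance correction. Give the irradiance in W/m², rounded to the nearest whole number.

139 W/m²

Hour angle H = 15° × (11.75 − 12) = -3.75°.
With φ = 63.5°, δ = -20.6°, H = -3.75°: sin φ sin δ = -0.3149, cos φ cos δ cos H = 0.4168, so cos θ_z = 0.1019.
Top-of-atmosphere irradiance = S₀ cos θ_z = 1361 × 0.1019 = 138.69 W/m².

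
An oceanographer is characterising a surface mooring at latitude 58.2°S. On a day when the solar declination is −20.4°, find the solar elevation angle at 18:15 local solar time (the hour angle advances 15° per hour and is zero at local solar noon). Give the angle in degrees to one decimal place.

Hour angle H = 15° × (18.25 − 12) = 93.75°.
cos θ_z = sin φ sin δ + cos φ cos δ cos H = (-0.8499)(-0.3486) + (0.5270)(0.9373)(-0.0654) = 0.2640.
θ_z = arccos(0.2640) = 74.69°, so the elevation is 90° − 74.69° = 15.31°.

15.3°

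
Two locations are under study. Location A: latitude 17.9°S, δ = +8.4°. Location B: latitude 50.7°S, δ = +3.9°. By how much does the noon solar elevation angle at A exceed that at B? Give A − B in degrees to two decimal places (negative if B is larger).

+28.30°

A: 90° − |-17.9 − (8.4)| = 63.70°.
B: 90° − |-50.7 − (3.9)| = 35.40°.
A − B = 63.70 − 35.40 = 28.30°.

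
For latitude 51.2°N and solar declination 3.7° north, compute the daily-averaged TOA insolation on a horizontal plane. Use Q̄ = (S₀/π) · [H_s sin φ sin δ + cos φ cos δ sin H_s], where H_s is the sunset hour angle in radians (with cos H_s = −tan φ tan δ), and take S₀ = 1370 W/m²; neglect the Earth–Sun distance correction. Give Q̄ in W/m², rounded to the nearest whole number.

308 W/m²

The sunset hour angle satisfies cos H_s = −tan φ tan δ = -0.0804, giving H_s = 94.61°. In radians, H_s = 1.6513.
H_s sin φ sin δ = 1.6513 × 0.7793 × 0.0645 = 0.0830.
cos φ cos δ sin H_s = 0.6266 × 0.9979 × 0.9968 = 0.6233.
Q̄ = (1370/π) × (0.0830 + 0.6233) = 436.08 × 0.7063 = 308.00 W/m².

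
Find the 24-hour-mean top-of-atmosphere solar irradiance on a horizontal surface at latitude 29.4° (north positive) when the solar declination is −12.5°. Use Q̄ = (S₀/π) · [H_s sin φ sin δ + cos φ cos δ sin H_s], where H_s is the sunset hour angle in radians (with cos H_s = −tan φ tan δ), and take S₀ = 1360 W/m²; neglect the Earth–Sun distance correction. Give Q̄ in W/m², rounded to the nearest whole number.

cos H_s = −tan(29.4°) · tan(-12.5°) = 0.1249, so H_s = arccos(0.1249) = 82.83°. In radians, H_s = 1.4457.
H_s sin φ sin δ = 1.4457 × 0.4909 × -0.2164 = -0.1536.
cos φ cos δ sin H_s = 0.8712 × 0.9763 × 0.9922 = 0.8439.
Q̄ = (1360/π) × (-0.1536 + 0.8439) = 432.90 × 0.6903 = 298.83 W/m².

299 W/m²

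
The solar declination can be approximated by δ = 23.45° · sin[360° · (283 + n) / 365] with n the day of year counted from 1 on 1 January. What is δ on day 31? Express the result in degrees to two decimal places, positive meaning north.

360 × (283 + 31) / 365 = 309.699°; sin(309.699°) = -0.7694.
δ = 23.45 × -0.7694 = -18.042° ≈ -18.04°.

-18.04°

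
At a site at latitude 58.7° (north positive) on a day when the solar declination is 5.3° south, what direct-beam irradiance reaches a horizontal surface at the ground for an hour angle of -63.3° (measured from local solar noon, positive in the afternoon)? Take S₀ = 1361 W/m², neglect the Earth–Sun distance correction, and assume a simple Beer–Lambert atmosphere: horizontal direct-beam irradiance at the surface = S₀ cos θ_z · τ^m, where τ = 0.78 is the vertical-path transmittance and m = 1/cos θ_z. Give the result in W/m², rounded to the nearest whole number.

cos θ_z = sin(58.7°) sin(-5.3°) + cos(58.7°) cos(-5.3°) cos(-63.30°) = -0.0789 + 0.2324 = 0.1535.
Air mass m = 1/cos θ_z = 1/0.1535 = 6.515; τ^m = 0.78^6.515 = 0.1982.
Surface direct beam = 1361 × 0.1535 × 0.1982 = 41.41 W/m².

41 W/m²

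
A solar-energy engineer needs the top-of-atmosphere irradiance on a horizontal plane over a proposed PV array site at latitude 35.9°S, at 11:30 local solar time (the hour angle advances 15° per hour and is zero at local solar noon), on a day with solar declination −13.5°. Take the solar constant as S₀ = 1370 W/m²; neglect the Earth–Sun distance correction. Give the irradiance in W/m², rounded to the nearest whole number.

1257 W/m²

Hour angle H = 15° × (11.5 − 12) = -7.50°.
cos θ_z = sin(-35.9°) sin(-13.5°) + cos(-35.9°) cos(-13.5°) cos(-7.50°) = 0.1369 + 0.7809 = 0.9178.
Top-of-atmosphere irradiance = S₀ cos θ_z = 1370 × 0.9178 = 1257.39 W/m².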